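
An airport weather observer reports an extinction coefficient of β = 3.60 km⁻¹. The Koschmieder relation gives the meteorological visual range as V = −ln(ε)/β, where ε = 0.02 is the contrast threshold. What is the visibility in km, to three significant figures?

V = −ln(0.02) / 3.60 = 3.912 / 3.60 = 1.0867 km.

1.09 km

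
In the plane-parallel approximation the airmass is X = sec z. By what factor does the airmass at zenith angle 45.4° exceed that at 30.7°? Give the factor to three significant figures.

1.22

X(45.4°)/X(30.7°) = sec 45.4° / sec 30.7° = cos 30.7° / cos 45.4° = 0.8599/0.7022 = 1.2246.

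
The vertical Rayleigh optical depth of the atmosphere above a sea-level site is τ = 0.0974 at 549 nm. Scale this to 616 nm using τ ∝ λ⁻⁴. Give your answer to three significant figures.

0.0615

τ(616 nm) = τ(549 nm) × (549/616)⁴ = 0.0974 × (0.8912)⁴ = 0.0974 × 0.6309 = 0.0615.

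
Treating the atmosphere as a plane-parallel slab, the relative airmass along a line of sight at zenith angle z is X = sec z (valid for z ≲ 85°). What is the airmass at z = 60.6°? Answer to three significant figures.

2.04

X = sec z = 1/cos 60.6° = 1/0.4909 = 2.0371.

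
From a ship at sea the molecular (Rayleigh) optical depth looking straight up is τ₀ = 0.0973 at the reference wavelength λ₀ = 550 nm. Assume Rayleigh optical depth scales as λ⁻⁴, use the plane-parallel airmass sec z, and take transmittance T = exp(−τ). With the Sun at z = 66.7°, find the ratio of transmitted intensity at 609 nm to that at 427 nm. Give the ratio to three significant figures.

Airmass: sec 66.7° = 2.5282.
τ(609 nm) = 0.0973 × (550/609)⁴ × 2.5282 = 0.0973 × 0.6652 × 2.5282 = 0.1636.
τ(427 nm) = 0.0973 × (550/427)⁴ × 2.5282 = 0.0973 × 2.7526 × 2.5282 = 0.6771.
T(609)/T(427) = exp(τ_B − τ_A) = exp(0.5135) = 1.6711.

1.67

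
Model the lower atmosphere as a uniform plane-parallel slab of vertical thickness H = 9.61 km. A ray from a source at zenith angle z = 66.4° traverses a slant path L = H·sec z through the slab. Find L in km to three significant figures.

24.0 km

sec z = 1/cos 66.4° = 2.4978.
L = 9.61 × 2.4978 = 24.004 km.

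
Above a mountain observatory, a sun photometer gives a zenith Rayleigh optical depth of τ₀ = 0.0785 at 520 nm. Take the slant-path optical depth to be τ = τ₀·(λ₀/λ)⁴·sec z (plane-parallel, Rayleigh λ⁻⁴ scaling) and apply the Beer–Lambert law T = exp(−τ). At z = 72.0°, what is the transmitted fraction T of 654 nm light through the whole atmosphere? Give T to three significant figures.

0.903

sec 72.0° = 3.2361.
τ = 0.0785 × (520/654)⁴ × 3.2361 = 0.0785 × 0.3997 × 3.2361 = 0.1015.
T = exp(−0.1015) = 0.9035.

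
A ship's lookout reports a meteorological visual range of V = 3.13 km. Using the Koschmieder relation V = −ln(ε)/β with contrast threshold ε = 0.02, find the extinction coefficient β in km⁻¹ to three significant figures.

1.25 km⁻¹

β = −ln(0.02) / V = 3.912 / 3.13 = 1.2498 km⁻¹.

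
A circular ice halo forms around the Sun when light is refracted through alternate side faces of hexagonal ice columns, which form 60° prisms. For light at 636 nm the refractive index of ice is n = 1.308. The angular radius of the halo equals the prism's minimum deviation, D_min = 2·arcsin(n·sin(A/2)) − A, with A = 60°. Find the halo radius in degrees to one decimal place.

n·sin(A/2) = 1.308 × sin 30° = 1.308 × 0.5000 = 0.6540.
D_min = 2·arcsin(0.6540) − 60° = 2 × 40.844° − 60° = 21.688°.

21.7°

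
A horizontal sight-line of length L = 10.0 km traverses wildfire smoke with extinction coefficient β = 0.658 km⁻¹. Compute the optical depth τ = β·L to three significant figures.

6.58

τ = β·L = 0.658 × 10.0 = 6.5800.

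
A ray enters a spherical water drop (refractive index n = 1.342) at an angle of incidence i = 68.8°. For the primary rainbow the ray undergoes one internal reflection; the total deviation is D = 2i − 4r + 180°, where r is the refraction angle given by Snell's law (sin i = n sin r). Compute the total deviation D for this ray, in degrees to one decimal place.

141.6°

sin r = sin 68.8° / 1.342 = 0.9323/1.342 = 0.6947; r = 44.01°.
D = 2·68.8° − 4·44.01° + 180° = 137.60° − 176.02° + 180° = 141.58°.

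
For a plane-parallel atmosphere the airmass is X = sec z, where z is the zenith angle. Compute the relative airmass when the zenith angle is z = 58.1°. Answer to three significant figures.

X = sec z = 1/cos 58.1° = 1/0.5284 = 1.8924.

1.89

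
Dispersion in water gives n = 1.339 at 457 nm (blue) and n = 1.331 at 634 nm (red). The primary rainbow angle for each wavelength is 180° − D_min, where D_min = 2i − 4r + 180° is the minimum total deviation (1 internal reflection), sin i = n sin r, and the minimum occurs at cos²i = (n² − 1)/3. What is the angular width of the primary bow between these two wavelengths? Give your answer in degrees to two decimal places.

At 457 nm (n = 1.339): cos²i = 0.26431 → i = 59.062°, r = 39.834°, D_min = 138.786°, rainbow angle = 41.214°.
At 634 nm (n = 1.331): cos²i = 0.25719 → i = 59.527°, r = 40.356°, D_min = 137.630°, rainbow angle = 42.370°.
Angular width = |41.214° − 42.370°| = 1.156°.

1.16°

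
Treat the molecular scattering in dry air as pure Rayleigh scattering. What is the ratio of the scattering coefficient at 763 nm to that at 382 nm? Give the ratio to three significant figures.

Rayleigh scattering ∝ λ⁻⁴, so the ratio of coefficients is the inverse fourth power of the wavelength ratio.
σ(763)/σ(382) = (382/763)⁴ = (0.5007)⁴ = 0.06283.

0.0628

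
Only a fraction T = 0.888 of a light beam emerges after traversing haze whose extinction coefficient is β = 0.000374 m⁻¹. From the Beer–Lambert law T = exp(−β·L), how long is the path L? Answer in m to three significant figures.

Beer–Lambert: T = exp(−βL) ⇒ L = −ln(T)/β = −ln(0.888)/0.000374 = 0.1188/0.000374 = 317.6 m.

318 m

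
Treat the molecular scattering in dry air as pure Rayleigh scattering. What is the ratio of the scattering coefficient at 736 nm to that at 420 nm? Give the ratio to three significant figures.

Rayleigh scattering ∝ λ⁻⁴, so the ratio of coefficients is the inverse fourth power of the wavelength ratio.
σ(736)/σ(420) = (420/736)⁴ = (0.5707)⁴ = 0.106.

0.106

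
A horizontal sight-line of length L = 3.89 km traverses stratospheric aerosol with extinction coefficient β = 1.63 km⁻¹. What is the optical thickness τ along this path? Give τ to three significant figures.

τ = β·L = 1.63 × 3.89 = 6.3407.

6.34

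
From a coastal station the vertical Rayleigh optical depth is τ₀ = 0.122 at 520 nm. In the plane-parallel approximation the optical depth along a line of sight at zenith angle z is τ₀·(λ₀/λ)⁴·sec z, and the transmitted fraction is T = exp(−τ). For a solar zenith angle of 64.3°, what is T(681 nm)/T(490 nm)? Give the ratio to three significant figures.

Airmass: sec 64.3° = 2.3060.
τ(681 nm) = 0.122 × (520/681)⁴ × 2.3060 = 0.122 × 0.3400 × 2.3060 = 0.0956.
τ(490 nm) = 0.122 × (520/490)⁴ × 2.3060 = 0.122 × 1.2683 × 2.3060 = 0.3568.
T(681)/T(490) = exp(τ_B − τ_A) = exp(0.2612) = 1.2985.

1.30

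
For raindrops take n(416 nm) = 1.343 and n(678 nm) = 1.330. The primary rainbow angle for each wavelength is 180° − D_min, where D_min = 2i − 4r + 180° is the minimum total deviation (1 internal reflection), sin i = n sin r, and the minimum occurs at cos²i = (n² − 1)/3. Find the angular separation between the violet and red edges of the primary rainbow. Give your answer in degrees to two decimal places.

At 416 nm (n = 1.343): cos²i = 0.26788 → i = 58.830°, r = 39.577°, D_min = 139.354°, rainbow angle = 40.646°.
At 678 nm (n = 1.330): cos²i = 0.25630 → i = 59.585°, r = 40.422°, D_min = 137.484°, rainbow angle = 42.516°.
Angular width = |40.646° − 42.516°| = 1.871°.

1.87°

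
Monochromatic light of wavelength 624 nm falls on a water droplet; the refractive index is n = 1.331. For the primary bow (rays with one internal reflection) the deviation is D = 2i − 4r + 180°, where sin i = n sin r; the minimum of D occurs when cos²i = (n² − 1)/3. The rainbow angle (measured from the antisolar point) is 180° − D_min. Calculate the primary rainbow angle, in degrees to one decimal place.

42.4°

cos²i = (1.77156 − 1)/3 = 0.25719; i = arccos(0.50714) = 59.527°.
sin r = sin 59.527°/1.331 = 0.64753; r = 40.356°.
D_min = 2·59.527° − 4·40.356° + 180° = 137.630°.
Rainbow angle = 180° − D_min = 42.370°.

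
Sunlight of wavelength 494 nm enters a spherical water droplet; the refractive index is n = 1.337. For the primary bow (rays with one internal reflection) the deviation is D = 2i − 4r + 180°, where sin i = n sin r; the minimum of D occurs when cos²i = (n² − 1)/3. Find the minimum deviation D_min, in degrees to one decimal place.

cos²i = (1.78757 − 1)/3 = 0.26252; i = arccos(0.51237) = 59.178°.
sin r = sin 59.178°/1.337 = 0.64231; r = 39.964°.
D_min = 2·59.178° − 4·39.964° + 180° = 138.500°.

138.5°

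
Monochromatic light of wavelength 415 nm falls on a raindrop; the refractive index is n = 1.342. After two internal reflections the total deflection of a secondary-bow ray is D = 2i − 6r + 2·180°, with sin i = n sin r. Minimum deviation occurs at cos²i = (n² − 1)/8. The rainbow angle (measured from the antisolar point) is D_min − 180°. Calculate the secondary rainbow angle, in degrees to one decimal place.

cos²i = (1.80096 − 1)/8 = 0.10012; i = arccos(0.31642) = 71.554°.
sin r = sin 71.554°/1.342 = 0.70687; r = 44.981°.
D_min = 2·71.554° − 6·44.981° + 360° = 233.222°.
Rainbow angle = D_min − 180° = 53.222°.

53.2°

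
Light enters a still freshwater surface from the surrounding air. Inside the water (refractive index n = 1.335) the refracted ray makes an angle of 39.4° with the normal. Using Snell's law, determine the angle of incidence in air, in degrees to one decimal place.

Snell: sin θ_i = n · sin θ_r = 1.335 × sin 39.4° = 1.335 × 0.6347 = 0.8474.
θ_i = arcsin(0.8474) = 57.93°.

57.9°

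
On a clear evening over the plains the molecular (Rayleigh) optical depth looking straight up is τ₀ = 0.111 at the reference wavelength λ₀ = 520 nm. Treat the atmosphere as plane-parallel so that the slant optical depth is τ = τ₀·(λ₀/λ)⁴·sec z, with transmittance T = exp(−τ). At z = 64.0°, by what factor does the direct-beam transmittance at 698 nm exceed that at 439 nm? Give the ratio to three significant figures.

Airmass: sec 64.0° = 2.2812.
τ(698 nm) = 0.111 × (520/698)⁴ × 2.2812 = 0.111 × 0.3080 × 2.2812 = 0.0780.
τ(439 nm) = 0.111 × (520/439)⁴ × 2.2812 = 0.111 × 1.9686 × 2.2812 = 0.4985.
T(698)/T(439) = exp(τ_B − τ_A) = exp(0.4205) = 1.5227.

1.52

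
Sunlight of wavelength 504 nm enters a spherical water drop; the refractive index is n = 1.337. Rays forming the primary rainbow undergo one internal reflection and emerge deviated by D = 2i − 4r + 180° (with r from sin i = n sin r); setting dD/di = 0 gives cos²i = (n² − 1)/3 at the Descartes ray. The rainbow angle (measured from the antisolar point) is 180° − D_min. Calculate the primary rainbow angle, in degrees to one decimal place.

cos²i = (1.78757 − 1)/3 = 0.26252; i = arccos(0.51237) = 59.178°.
sin r = sin 59.178°/1.337 = 0.64231; r = 39.964°.
D_min = 2·59.178° − 4·39.964° + 180° = 138.500°.
Rainbow angle = 180° − D_min = 41.500°.

41.5°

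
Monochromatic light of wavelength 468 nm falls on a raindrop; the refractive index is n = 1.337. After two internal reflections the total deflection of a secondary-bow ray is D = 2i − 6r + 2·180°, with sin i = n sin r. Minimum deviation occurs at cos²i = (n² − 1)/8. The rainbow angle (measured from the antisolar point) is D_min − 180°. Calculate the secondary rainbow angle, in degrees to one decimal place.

51.9°

cos²i = (1.78757 − 1)/8 = 0.09845; i = arccos(0.31376) = 71.714°.
sin r = sin 71.714°/1.337 = 0.71017; r = 45.249°.
D_min = 2·71.714° − 6·45.249° + 360° = 231.934°.
Rainbow angle = D_min − 180° = 51.934°.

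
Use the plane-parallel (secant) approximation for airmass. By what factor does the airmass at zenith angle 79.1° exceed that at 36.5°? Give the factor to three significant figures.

X(79.1°)/X(36.5°) = sec 79.1° / sec 36.5° = cos 36.5° / cos 79.1° = 0.8039/0.1891 = 4.2511.

4.25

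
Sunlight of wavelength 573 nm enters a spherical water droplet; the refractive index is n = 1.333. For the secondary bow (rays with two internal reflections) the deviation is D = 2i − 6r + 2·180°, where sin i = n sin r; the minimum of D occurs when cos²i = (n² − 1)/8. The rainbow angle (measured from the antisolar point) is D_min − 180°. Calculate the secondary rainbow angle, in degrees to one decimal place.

50.9°

cos²i = (1.77689 − 1)/8 = 0.09711; i = arccos(0.31163) = 71.843°.
sin r = sin 71.843°/1.333 = 0.71283; r = 45.466°.
D_min = 2·71.843° − 6·45.466° + 360° = 230.891°.
Rainbow angle = D_min − 180° = 50.891°.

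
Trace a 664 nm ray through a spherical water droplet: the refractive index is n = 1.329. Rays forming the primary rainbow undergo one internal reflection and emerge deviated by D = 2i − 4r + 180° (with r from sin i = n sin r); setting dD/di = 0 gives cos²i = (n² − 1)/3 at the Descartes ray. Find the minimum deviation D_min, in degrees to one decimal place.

cos²i = (1.76624 − 1)/3 = 0.25541; i = arccos(0.50538) = 59.643°.
sin r = sin 59.643°/1.329 = 0.64928; r = 40.487°.
D_min = 2·59.643° − 4·40.487° + 180° = 137.337°.

137.3°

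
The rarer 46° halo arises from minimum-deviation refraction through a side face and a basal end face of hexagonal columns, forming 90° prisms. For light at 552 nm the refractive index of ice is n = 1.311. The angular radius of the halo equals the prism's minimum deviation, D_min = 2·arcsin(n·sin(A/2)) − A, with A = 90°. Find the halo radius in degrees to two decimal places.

45.95°

n·sin(A/2) = 1.311 × sin 45° = 1.311 × 0.7071 = 0.9270.
D_min = 2·arcsin(0.9270) − 90° = 2 × 67.974° − 90° = 45.949°.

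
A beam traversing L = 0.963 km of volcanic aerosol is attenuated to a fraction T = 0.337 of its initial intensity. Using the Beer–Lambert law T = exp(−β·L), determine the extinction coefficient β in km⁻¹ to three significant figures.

Beer–Lambert: T = exp(−βL) ⇒ β = −ln(T)/L = −ln(0.337)/0.963 = 1.0877/0.963 = 1.129 km⁻¹.

1.13 km⁻¹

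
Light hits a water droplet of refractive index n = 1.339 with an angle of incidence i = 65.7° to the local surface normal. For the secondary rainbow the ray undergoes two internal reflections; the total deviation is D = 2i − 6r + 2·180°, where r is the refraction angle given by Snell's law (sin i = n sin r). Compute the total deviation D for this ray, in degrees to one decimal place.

234.0°

sin r = sin 65.7° / 1.339 = 0.9114/1.339 = 0.6807; r = 42.90°.
D = 2·65.7° − 6·42.90° + 2·180° = 131.40° − 257.37° + 360° = 234.03°.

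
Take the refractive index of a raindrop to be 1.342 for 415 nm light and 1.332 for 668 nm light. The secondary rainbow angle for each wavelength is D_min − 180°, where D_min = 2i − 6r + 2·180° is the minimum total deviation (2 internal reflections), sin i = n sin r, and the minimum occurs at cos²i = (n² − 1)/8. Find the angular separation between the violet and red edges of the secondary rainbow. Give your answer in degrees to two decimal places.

2.59°

At 415 nm (n = 1.342): cos²i = 0.10012 → i = 71.554°, r = 44.981°, D_min = 233.222°, rainbow angle = 53.222°.
At 668 nm (n = 1.332): cos²i = 0.09678 → i = 71.875°, r = 45.520°, D_min = 230.628°, rainbow angle = 50.628°.
Angular width = |53.222° − 50.628°| = 2.594°.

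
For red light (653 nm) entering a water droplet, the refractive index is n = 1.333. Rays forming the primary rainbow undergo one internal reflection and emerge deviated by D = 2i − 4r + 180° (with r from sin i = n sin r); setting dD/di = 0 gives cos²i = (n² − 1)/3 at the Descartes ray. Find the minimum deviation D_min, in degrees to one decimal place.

cos²i = (1.77689 − 1)/3 = 0.25896; i = arccos(0.50888) = 59.410°.
sin r = sin 59.410°/1.333 = 0.64579; r = 40.225°.
D_min = 2·59.410° − 4·40.225° + 180° = 137.922°.

137.9°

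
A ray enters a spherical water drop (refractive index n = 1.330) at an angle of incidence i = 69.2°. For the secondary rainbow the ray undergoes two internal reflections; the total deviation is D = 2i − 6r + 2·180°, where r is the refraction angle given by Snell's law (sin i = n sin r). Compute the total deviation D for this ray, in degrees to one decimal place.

230.5°

sin r = sin 69.2° / 1.330 = 0.9348/1.330 = 0.7029; r = 44.66°.
D = 2·69.2° − 6·44.66° + 2·180° = 138.40° − 267.95° + 360° = 230.45°.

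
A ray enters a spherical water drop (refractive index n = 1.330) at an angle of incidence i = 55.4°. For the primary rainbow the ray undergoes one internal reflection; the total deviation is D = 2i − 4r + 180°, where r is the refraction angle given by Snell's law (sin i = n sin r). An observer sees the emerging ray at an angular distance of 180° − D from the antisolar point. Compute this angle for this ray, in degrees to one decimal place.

sin r = sin 55.4° / 1.330 = 0.8231/1.330 = 0.6189; r = 38.24°.
D = 2·55.4° − 4·38.24° + 180° = 110.80° − 152.94° + 180° = 137.86°.
Angle from antisolar point = 180° − D = 42.14°.

42.1°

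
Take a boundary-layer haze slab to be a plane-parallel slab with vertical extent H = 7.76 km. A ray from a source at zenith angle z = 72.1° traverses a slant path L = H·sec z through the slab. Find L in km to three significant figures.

sec z = 1/cos 72.1° = 3.2535.
L = 7.76 × 3.2535 = 25.248 km.

25.2 km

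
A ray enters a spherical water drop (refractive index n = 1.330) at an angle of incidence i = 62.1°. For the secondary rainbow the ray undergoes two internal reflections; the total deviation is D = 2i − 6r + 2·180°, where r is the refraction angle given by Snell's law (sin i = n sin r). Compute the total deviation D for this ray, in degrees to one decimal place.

sin r = sin 62.1° / 1.330 = 0.8838/1.330 = 0.6645; r = 41.64°.
D = 2·62.1° − 6·41.64° + 2·180° = 124.20° − 249.86° + 360° = 234.34°.

234.3°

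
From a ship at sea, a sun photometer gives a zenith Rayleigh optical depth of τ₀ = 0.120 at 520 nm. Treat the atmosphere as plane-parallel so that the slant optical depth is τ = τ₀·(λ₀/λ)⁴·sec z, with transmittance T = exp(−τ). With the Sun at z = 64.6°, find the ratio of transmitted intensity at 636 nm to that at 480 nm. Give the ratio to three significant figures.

Airmass: sec 64.6° = 2.3314.
τ(636 nm) = 0.120 × (520/636)⁴ × 2.3314 = 0.120 × 0.4469 × 2.3314 = 0.1250.
τ(480 nm) = 0.120 × (520/480)⁴ × 2.3314 = 0.120 × 1.3774 × 2.3314 = 0.3853.
T(636)/T(480) = exp(τ_B − τ_A) = exp(0.2603) = 1.2973.

1.30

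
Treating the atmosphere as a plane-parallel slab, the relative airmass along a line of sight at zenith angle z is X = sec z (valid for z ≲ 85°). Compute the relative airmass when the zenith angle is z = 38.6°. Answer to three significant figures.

1.28

X = sec z = 1/cos 38.6° = 1/0.7815 = 1.2796.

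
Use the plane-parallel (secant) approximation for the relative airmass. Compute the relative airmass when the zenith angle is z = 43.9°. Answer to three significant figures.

X = sec z = 1/cos 43.9° = 1/0.7206 = 1.3878.

1.39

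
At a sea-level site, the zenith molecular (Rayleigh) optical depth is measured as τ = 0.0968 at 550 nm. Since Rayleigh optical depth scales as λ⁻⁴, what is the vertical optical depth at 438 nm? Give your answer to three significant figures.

0.241

τ(438 nm) = τ(550 nm) × (550/438)⁴ = 0.0968 × (1.2557)⁴ = 0.0968 × 2.4863 = 0.2407.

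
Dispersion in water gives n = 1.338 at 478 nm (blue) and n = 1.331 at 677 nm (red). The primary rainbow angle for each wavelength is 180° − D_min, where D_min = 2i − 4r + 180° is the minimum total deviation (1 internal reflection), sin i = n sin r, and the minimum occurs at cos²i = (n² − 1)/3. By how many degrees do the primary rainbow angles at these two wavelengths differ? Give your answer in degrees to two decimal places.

1.01°

At 478 nm (n = 1.338): cos²i = 0.26341 → i = 59.120°, r = 39.899°, D_min = 138.643°, rainbow angle = 41.357°.
At 677 nm (n = 1.331): cos²i = 0.25719 → i = 59.527°, r = 40.356°, D_min = 137.630°, rainbow angle = 42.370°.
Angular width = |41.357° − 42.370°| = 1.013°.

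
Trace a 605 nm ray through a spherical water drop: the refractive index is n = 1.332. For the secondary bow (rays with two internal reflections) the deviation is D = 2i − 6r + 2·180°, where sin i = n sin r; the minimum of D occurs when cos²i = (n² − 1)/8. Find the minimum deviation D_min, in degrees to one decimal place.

cos²i = (1.77422 − 1)/8 = 0.09678; i = arccos(0.31109) = 71.875°.
sin r = sin 71.875°/1.332 = 0.71350; r = 45.520°.
D_min = 2·71.875° − 6·45.520° + 360° = 230.628°.

230.6°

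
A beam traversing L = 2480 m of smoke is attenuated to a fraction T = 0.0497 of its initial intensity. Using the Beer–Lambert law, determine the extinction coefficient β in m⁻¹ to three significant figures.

0.00121 m⁻¹

Beer–Lambert: T = exp(−βL) ⇒ β = −ln(T)/L = −ln(0.0497)/2480 = 3.0018/2480 = 0.00121 m⁻¹.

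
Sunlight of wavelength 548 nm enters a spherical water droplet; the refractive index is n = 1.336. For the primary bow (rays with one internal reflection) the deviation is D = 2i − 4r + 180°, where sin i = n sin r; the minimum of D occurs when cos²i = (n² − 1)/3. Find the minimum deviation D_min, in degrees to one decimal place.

138.4°

cos²i = (1.78490 − 1)/3 = 0.26163; i = arccos(0.51150) = 59.236°.
sin r = sin 59.236°/1.336 = 0.64318; r = 40.029°.
D_min = 2·59.236° − 4·40.029° + 180° = 138.356°.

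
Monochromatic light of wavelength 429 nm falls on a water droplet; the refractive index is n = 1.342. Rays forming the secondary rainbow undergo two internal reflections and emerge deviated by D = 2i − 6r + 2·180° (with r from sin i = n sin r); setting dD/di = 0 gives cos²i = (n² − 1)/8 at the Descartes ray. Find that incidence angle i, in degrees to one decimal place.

cos²i = (1.342² − 1)/8 = (1.80096 − 1)/8 = 0.10012.
cos i = 0.31642, so i = 71.554°.

71.6°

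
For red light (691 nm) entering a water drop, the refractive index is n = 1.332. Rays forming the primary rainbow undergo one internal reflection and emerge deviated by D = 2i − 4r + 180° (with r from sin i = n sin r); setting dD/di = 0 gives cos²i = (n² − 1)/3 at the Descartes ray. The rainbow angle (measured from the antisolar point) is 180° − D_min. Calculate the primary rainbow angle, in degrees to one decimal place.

42.2°

cos²i = (1.77422 − 1)/3 = 0.25807; i = arccos(0.50801) = 59.469°.
sin r = sin 59.469°/1.332 = 0.64666; r = 40.290°.
D_min = 2·59.469° − 4·40.290° + 180° = 137.776°.
Rainbow angle = 180° − D_min = 42.224°.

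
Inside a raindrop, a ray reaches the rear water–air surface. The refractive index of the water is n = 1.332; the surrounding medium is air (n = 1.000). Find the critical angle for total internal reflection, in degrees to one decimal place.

48.7°

sin θ_c = n_air / n = 1.000 / 1.332 = 0.7508.
θ_c = arcsin(0.7508) = 48.66°.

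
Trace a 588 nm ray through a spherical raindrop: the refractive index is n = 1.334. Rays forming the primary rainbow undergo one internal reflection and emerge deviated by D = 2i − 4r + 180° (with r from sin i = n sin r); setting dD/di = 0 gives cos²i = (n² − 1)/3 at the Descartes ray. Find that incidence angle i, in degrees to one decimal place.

cos²i = (1.334² − 1)/3 = (1.77956 − 1)/3 = 0.25985.
cos i = 0.50976, so i = 59.352°.

59.4°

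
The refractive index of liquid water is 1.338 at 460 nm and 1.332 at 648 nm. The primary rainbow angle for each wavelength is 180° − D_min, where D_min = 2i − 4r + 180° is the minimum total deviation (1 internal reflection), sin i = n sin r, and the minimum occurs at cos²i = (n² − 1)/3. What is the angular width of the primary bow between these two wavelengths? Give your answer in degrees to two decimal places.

0.87°

At 460 nm (n = 1.338): cos²i = 0.26341 → i = 59.120°, r = 39.899°, D_min = 138.643°, rainbow angle = 41.357°.
At 648 nm (n = 1.332): cos²i = 0.25807 → i = 59.469°, r = 40.290°, D_min = 137.776°, rainbow angle = 42.224°.
Angular width = |41.357° − 42.224°| = 0.867°.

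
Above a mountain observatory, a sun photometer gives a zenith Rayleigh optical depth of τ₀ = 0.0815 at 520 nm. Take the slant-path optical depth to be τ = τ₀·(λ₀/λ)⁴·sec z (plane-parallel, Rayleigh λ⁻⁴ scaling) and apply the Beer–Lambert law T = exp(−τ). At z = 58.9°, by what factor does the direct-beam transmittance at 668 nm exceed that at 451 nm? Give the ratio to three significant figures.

1.25

Airmass: sec 58.9° = 1.9360.
τ(668 nm) = 0.0815 × (520/668)⁴ × 1.9360 = 0.0815 × 0.3672 × 1.9360 = 0.0579.
τ(451 nm) = 0.0815 × (520/451)⁴ × 1.9360 = 0.0815 × 1.7673 × 1.9360 = 0.2788.
T(668)/T(451) = exp(τ_B − τ_A) = exp(0.2209) = 1.2472.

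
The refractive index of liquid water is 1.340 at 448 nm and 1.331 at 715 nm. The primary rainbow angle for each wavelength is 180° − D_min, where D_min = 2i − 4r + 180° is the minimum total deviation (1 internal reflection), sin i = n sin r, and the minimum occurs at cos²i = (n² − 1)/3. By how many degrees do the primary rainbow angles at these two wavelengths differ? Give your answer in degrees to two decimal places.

At 448 nm (n = 1.340): cos²i = 0.26520 → i = 59.004°, r = 39.770°, D_min = 138.929°, rainbow angle = 41.071°.
At 715 nm (n = 1.331): cos²i = 0.25719 → i = 59.527°, r = 40.356°, D_min = 137.630°, rainbow angle = 42.370°.
Angular width = |41.071° − 42.370°| = 1.299°.

1.30°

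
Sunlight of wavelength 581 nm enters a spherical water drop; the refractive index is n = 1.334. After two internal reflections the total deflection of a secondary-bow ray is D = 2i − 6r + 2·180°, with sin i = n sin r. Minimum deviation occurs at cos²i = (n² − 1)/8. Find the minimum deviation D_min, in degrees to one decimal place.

231.2°

cos²i = (1.77956 − 1)/8 = 0.09744; i = arccos(0.31216) = 71.810°.
sin r = sin 71.810°/1.334 = 0.71217; r = 45.411°.
D_min = 2·71.810° − 6·45.411° + 360° = 231.153°.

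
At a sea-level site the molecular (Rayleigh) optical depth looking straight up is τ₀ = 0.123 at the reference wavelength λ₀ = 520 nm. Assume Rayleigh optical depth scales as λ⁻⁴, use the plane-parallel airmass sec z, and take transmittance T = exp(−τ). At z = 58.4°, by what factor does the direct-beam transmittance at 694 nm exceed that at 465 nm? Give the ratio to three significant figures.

Airmass: sec 58.4° = 1.9084.
τ(694 nm) = 0.123 × (520/694)⁴ × 1.9084 = 0.123 × 0.3152 × 1.9084 = 0.0740.
τ(465 nm) = 0.123 × (520/465)⁴ × 1.9084 = 0.123 × 1.5639 × 1.9084 = 0.3671.
T(694)/T(465) = exp(τ_B − τ_A) = exp(0.2931) = 1.3406.

1.34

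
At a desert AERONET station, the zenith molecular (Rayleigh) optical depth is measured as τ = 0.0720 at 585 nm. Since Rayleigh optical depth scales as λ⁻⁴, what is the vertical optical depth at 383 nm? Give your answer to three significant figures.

τ(383 nm) = τ(585 nm) × (585/383)⁴ = 0.0720 × (1.5274)⁴ = 0.0720 × 5.4429 = 0.3919.

0.392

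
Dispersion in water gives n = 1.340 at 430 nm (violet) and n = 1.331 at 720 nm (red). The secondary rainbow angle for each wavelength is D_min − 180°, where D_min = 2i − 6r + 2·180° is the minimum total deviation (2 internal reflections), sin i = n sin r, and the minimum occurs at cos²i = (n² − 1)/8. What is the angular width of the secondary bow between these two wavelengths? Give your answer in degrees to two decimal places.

At 430 nm (n = 1.340): cos²i = 0.09945 → i = 71.618°, r = 45.088°, D_min = 232.709°, rainbow angle = 52.709°.
At 720 nm (n = 1.331): cos²i = 0.09645 → i = 71.907°, r = 45.575°, D_min = 230.365°, rainbow angle = 50.365°.
Angular width = |52.709° − 50.365°| = 2.344°.

2.34°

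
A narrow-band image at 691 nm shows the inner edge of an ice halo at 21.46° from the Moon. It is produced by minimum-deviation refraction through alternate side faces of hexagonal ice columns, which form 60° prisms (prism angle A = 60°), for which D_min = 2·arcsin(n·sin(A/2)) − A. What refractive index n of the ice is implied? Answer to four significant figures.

Rearranging: n = sin((D_min + A)/2) / sin(A/2).
(D_min + A)/2 = (21.46° + 60°)/2 = 40.730°.
n = sin 40.730° / sin 30° = 0.6525 / 0.5000 = 1.3050.

1.305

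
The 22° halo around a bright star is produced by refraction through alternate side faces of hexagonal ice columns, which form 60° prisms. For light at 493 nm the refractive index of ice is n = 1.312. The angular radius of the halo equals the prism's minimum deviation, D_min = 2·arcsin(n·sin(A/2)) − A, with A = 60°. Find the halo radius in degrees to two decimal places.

n·sin(A/2) = 1.312 × sin 30° = 1.312 × 0.5000 = 0.6560.
D_min = 2·arcsin(0.6560) − 60° = 2 × 40.996° − 60° = 21.991°.

21.99°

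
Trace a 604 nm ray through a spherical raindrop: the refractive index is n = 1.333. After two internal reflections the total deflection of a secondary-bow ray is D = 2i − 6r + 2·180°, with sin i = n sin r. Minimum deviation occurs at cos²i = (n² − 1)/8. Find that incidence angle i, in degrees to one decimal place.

71.8°

cos²i = (1.333² − 1)/8 = (1.77689 − 1)/8 = 0.09711.
cos i = 0.31163, so i = 71.843°.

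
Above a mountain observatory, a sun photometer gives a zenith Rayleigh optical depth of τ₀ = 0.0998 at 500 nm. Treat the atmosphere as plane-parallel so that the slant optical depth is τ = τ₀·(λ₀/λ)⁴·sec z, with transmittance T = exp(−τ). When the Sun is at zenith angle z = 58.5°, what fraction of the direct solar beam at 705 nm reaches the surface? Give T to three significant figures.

sec 58.5° = 1.9139.
τ = 0.0998 × (500/705)⁴ × 1.9139 = 0.0998 × 0.2530 × 1.9139 = 0.0483.
T = exp(−0.0483) = 0.9528.

0.953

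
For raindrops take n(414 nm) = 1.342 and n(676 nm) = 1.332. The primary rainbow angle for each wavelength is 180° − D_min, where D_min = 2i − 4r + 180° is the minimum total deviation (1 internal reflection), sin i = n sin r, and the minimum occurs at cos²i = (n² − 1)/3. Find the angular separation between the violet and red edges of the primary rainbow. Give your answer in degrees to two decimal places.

At 414 nm (n = 1.342): cos²i = 0.26699 → i = 58.888°, r = 39.641°, D_min = 139.213°, rainbow angle = 40.787°.
At 676 nm (n = 1.332): cos²i = 0.25807 → i = 59.469°, r = 40.290°, D_min = 137.776°, rainbow angle = 42.224°.
Angular width = |40.787° − 42.224°| = 1.437°.

1.44°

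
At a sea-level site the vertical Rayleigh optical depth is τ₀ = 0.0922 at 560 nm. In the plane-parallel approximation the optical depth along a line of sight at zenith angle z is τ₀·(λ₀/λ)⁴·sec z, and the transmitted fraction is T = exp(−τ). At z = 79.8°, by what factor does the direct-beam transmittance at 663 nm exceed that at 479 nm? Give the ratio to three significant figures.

Airmass: sec 79.8° = 5.6470.
τ(663 nm) = 0.0922 × (560/663)⁴ × 5.6470 = 0.0922 × 0.5090 × 5.6470 = 0.2650.
τ(479 nm) = 0.0922 × (560/479)⁴ × 5.6470 = 0.0922 × 1.8681 × 5.6470 = 0.9727.
T(663)/T(479) = exp(τ_B − τ_A) = exp(0.7077) = 2.0292.

2.03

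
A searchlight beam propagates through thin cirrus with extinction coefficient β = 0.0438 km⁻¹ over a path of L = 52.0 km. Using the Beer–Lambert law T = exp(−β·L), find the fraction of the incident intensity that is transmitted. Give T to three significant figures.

0.103

τ = β·L = 0.0438 × 52.0 = 2.2776.
T = exp(−2.2776) = 0.1025.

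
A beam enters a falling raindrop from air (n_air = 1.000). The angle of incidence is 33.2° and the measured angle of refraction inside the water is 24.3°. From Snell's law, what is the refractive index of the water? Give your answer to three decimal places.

1.331

n = sin θ_i / sin θ_r = sin 33.2° / sin 24.3° = 0.5476 / 0.4115 = 1.3306.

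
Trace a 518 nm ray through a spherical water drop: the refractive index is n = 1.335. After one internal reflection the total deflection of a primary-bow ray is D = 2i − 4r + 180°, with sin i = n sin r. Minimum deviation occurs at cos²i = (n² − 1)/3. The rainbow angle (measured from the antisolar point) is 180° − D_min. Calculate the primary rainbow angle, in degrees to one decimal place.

cos²i = (1.78222 − 1)/3 = 0.26074; i = arccos(0.51063) = 59.294°.
sin r = sin 59.294°/1.335 = 0.64405; r = 40.094°.
D_min = 2·59.294° − 4·40.094° + 180° = 138.212°.
Rainbow angle = 180° − D_min = 41.788°.

41.8°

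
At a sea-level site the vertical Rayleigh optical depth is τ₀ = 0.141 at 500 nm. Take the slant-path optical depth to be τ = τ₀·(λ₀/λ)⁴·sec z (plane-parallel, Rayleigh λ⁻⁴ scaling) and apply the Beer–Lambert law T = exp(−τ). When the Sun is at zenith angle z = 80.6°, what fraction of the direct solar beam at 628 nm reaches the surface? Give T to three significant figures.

sec 80.6° = 6.1227.
τ = 0.141 × (500/628)⁴ × 6.1227 = 0.141 × 0.4018 × 6.1227 = 0.3469.
T = exp(−0.3469) = 0.7069.

0.707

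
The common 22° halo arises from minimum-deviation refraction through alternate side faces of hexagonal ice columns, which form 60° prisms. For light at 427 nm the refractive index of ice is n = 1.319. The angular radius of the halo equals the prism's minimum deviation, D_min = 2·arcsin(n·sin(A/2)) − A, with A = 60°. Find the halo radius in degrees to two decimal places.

22.52°

n·sin(A/2) = 1.319 × sin 30° = 1.319 × 0.5000 = 0.6595.
D_min = 2·arcsin(0.6595) − 60° = 2 × 41.262° − 60° = 22.524°.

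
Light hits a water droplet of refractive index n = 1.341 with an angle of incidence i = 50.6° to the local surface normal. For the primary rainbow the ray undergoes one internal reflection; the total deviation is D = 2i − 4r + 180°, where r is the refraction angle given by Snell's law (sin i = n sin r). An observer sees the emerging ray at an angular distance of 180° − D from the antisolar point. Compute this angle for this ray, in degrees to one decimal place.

39.5°

sin r = sin 50.6° / 1.341 = 0.7727/1.341 = 0.5762; r = 35.19°.
D = 2·50.6° − 4·35.19° + 180° = 101.20° − 140.75° + 180° = 140.45°.
Angle from antisolar point = 180° − D = 39.55°.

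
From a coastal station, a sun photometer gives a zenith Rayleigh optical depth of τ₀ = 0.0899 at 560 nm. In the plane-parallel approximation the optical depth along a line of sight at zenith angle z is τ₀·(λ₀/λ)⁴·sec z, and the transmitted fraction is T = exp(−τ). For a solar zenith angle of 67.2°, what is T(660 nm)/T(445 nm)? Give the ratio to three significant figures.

1.59

Airmass: sec 67.2° = 2.5805.
τ(660 nm) = 0.0899 × (560/660)⁴ × 2.5805 = 0.0899 × 0.5183 × 2.5805 = 0.1202.
τ(445 nm) = 0.0899 × (560/445)⁴ × 2.5805 = 0.0899 × 2.5079 × 2.5805 = 0.5818.
T(660)/T(445) = exp(τ_B − τ_A) = exp(0.4616) = 1.5866.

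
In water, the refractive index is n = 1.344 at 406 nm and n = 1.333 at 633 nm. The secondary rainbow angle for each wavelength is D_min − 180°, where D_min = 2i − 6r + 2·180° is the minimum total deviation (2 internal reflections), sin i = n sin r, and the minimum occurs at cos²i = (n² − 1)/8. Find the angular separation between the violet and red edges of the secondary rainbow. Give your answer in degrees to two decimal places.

At 406 nm (n = 1.344): cos²i = 0.10079 → i = 71.490°, r = 44.874°, D_min = 233.733°, rainbow angle = 53.733°.
At 633 nm (n = 1.333): cos²i = 0.09711 → i = 71.843°, r = 45.466°, D_min = 230.891°, rainbow angle = 50.891°.
Angular width = |53.733° − 50.891°| = 2.842°.

2.84°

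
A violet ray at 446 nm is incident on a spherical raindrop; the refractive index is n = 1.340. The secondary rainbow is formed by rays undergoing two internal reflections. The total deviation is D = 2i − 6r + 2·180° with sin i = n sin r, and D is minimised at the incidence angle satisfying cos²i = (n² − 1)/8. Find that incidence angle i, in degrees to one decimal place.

cos²i = (1.340² − 1)/8 = (1.79560 − 1)/8 = 0.09945.
cos i = 0.31536, so i = 71.618°.

71.6°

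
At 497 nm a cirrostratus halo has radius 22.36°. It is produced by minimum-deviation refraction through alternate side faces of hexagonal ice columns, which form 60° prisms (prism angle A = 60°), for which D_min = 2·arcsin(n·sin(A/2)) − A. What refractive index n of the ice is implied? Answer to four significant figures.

1.317

Rearranging: n = sin((D_min + A)/2) / sin(A/2).
(D_min + A)/2 = (22.36° + 60°)/2 = 41.180°.
n = sin 41.180° / sin 30° = 0.6584 / 0.5000 = 1.3169.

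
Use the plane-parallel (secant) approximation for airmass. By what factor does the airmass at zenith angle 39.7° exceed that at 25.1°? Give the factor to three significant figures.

1.18

X(39.7°)/X(25.1°) = sec 39.7° / sec 25.1° = cos 25.1° / cos 39.7° = 0.9056/0.7694 = 1.1770.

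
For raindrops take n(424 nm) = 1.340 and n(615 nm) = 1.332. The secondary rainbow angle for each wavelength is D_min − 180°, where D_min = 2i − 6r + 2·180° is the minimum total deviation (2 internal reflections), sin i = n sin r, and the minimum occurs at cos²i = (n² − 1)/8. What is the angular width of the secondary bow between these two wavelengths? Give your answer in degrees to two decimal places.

2.08°

At 424 nm (n = 1.340): cos²i = 0.09945 → i = 71.618°, r = 45.088°, D_min = 232.709°, rainbow angle = 52.709°.
At 615 nm (n = 1.332): cos²i = 0.09678 → i = 71.875°, r = 45.520°, D_min = 230.628°, rainbow angle = 50.628°.
Angular width = |52.709° − 50.628°| = 2.080°.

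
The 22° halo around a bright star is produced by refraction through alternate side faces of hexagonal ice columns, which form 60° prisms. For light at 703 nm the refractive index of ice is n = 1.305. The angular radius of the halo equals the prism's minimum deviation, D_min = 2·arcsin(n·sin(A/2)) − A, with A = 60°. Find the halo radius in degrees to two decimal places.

n·sin(A/2) = 1.305 × sin 30° = 1.305 × 0.5000 = 0.6525.
D_min = 2·arcsin(0.6525) − 60° = 2 × 40.730° − 60° = 21.461°.

21.46°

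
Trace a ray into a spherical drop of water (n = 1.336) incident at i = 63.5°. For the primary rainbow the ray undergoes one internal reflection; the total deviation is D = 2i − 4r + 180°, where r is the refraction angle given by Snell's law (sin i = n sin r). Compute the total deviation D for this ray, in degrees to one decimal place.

138.8°

sin r = sin 63.5° / 1.336 = 0.8949/1.336 = 0.6699; r = 42.06°.
D = 2·63.5° − 4·42.06° + 180° = 127.00° − 168.23° + 180° = 138.77°.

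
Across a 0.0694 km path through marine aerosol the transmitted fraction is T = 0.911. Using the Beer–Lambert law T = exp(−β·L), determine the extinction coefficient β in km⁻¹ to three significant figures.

1.34 km⁻¹

Beer–Lambert: T = exp(−βL) ⇒ β = −ln(T)/L = −ln(0.911)/0.0694 = 0.0932/0.0694 = 1.343 km⁻¹.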